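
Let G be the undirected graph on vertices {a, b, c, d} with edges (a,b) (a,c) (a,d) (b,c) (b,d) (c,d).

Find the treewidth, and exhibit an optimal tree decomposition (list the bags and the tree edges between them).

With just one bag of size 4, the width is 4 − 1 = 3, so tw(G) ≤ 3. On the other hand G contains the 4-clique {a, b, c, d}. A clique must lie in a single bag of any decomposition, so no decomposition can have width below 3. Combining the bounds, tw(G) = 3.

Treewidth 3.
One such decomposition:
Bags: B1 = {a, b, c, d}
Tree: (single bag)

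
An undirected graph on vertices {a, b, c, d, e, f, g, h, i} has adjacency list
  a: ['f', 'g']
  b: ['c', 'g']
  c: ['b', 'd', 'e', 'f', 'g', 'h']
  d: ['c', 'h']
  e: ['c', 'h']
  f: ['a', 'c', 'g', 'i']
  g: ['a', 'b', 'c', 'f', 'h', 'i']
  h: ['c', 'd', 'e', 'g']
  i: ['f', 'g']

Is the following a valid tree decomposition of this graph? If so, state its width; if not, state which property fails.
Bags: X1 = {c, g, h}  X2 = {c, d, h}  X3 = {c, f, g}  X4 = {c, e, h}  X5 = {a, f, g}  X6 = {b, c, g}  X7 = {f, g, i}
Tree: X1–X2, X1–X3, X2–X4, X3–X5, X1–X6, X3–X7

Yes; width 2.

Every vertex of G appears in some bag (union = {a, b, c, d, e, f, g, h, i}); every edge is covered by a bag; and for each vertex v the set of bags containing v is connected in the bag tree. The decomposition is therefore valid. The largest bag has 3 vertices, so the width is 2.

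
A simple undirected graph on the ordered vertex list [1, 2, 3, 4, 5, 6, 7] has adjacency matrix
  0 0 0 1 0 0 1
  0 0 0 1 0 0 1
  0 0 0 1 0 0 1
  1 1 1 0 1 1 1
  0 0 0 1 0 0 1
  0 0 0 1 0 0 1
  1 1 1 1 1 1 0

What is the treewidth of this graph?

A width-2 tree decomposition is:
Bags: B1 = {3, 4, 7}  B2 = {4, 6, 7}  B3 = {1, 4, 7}  B4 = {2, 4, 7}  B5 = {4, 5, 7}
Tree: B1–B2, B2–B3, B2–B4, B1–B5
The largest bag has 3 vertices, giving width 2; this decomposition certifies tw(G) ≤ 2. For the lower bound, the 3 vertices {1, 4, 7} are pairwise adjacent, and any tree decomposition puts a clique entirely inside one bag — forcing width ≥ 2. Combining the bounds, tw(G) = 2.

2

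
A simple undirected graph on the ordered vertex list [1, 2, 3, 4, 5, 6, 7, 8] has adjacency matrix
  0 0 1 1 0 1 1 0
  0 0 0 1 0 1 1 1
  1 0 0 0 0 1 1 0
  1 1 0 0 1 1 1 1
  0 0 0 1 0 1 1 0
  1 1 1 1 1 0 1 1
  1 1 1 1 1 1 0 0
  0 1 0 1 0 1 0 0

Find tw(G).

3

A width-3 tree decomposition is:
Bags: B1 = {1, 3, 6, 7}  B2 = {1, 4, 6, 7}  B3 = {2, 4, 6, 7}  B4 = {4, 5, 6, 7}  B5 = {2, 4, 6, 8}
Tree: B1–B2, B2–B3, B2–B4, B3–B5
Each bag holds 4 vertices, so the decomposition has width 3, which upper-bounds the treewidth. Conversely, {1, 3, 6, 7} is a clique of size 4, and the vertices of any clique must share a bag in every tree decomposition; so some bag has ≥ 4 vertices and tw(G) ≥ 3. Hence tw(G) = 3 exactly.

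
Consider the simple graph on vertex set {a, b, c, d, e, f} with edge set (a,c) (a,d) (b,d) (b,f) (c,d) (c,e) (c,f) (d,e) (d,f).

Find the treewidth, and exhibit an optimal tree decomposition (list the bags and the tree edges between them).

Treewidth 2.
One such decomposition:
Bags: B1 = {c, d, e}  B2 = {c, d, f}  B3 = {b, d, f}  B4 = {a, c, d}
Tree: B1–B2, B2–B3, B2–B4

Every bag has size at most 3, so the width is 3 − 1 = 2 and tw(G) ≤ 2. On the other hand G contains the 3-clique {c, d, e}. A clique must lie in a single bag of any decomposition, so no decomposition can have width below 2. Combining the bounds, tw(G) = 2.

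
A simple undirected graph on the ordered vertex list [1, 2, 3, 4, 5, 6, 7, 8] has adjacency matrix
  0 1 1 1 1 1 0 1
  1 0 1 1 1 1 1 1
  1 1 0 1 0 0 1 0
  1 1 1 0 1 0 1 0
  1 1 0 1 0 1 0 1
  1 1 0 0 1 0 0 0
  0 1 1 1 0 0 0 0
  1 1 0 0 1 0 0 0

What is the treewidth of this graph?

A width-3 tree decomposition is:
Bags: B1 = {1, 2, 5, 6}  B2 = {1, 2, 4, 5}  B3 = {1, 2, 3, 4}  B4 = {2, 3, 4, 7}  B5 = {1, 2, 5, 8}
Tree: B1–B2, B2–B3, B3–B4, B1–B5
Each bag holds 4 vertices, so the decomposition has width 3, which upper-bounds the treewidth. Conversely, {1, 2, 3, 4} is a clique of size 4, and the vertices of any clique must share a bag in every tree decomposition; so some bag has ≥ 4 vertices and tw(G) ≥ 3. Combining the bounds, tw(G) = 3.

3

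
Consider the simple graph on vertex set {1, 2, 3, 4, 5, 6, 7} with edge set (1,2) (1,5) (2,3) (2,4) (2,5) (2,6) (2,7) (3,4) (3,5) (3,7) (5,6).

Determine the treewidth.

2

A width-2 tree decomposition is:
Bags: B1 = {1, 2, 5}  B2 = {2, 3, 5}  B3 = {2, 3, 4}  B4 = {2, 3, 7}  B5 = {2, 5, 6}
Tree: B1–B2, B2–B3, B2–B4, B2–B5
Every bag has size at most 3, so the width is 3 − 1 = 2 and tw(G) ≤ 2. On the other hand G contains the 3-clique {1, 2, 5}. A clique must lie in a single bag of any decomposition, so no decomposition can have width below 2. Hence tw(G) = 2 exactly.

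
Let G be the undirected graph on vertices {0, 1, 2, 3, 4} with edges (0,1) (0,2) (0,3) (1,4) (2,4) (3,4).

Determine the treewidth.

A width-2 tree decomposition is:
Bags: B1 = {0, 2, 4}  B2 = {0, 1, 4}  B3 = {0, 3, 4}
Tree: B1–B2, B2–B3
Every bag has size at most 3, so the width is 3 − 1 = 2 and tw(G) ≤ 2. The edges 0–2–4–1–0 form a cycle, so G is not a tree and its treewidth is at least 2. Combining the bounds, tw(G) = 2.

2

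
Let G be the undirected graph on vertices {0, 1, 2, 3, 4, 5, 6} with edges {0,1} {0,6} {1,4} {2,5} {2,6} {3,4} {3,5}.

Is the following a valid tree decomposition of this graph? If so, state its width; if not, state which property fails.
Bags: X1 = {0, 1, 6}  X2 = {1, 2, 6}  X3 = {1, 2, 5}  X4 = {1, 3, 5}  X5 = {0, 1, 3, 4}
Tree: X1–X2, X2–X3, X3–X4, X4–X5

A tree decomposition must satisfy three properties: every vertex lies in some bag; for every edge, both endpoints lie together in some bag; and for every vertex, the bags containing it form a connected subtree. Here bags containing vertex 0 are not connected in the tree, so the decomposition is invalid.

No — bags containing vertex 0 are not connected in the tree.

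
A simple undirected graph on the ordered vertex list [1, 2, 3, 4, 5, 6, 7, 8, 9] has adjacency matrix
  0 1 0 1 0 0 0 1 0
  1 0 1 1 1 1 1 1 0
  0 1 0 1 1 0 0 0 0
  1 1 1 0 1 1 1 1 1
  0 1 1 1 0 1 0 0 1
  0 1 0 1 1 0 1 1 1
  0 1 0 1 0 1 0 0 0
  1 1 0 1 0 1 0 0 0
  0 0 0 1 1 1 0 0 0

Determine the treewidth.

A width-3 tree decomposition is:
Bags: B1 = {2, 4, 6, 8}  B2 = {2, 4, 6, 7}  B3 = {2, 4, 5, 6}  B4 = {4, 5, 6, 9}  B5 = {1, 2, 4, 8}  B6 = {2, 3, 4, 5}
Tree: B1–B2, B1–B3, B3–B4, B1–B5, B3–B6
Each bag holds 4 vertices, so the decomposition has width 3, which upper-bounds the treewidth. Conversely, {4, 5, 6, 9} is a clique of size 4, and the vertices of any clique must share a bag in every tree decomposition; so some bag has ≥ 4 vertices and tw(G) ≥ 3. The upper and lower bounds meet at 3, so that is the treewidth.

3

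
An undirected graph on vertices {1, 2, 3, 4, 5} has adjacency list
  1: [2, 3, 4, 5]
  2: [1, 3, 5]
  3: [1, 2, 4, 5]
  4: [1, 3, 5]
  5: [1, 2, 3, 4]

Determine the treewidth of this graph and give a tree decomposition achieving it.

The largest bag has 4 vertices, giving width 3; this decomposition certifies tw(G) ≤ 3. On the other hand G contains the 4-clique {1, 2, 3, 5}. A clique must lie in a single bag of any decomposition, so no decomposition can have width below 3. The upper and lower bounds meet at 3, so that is the treewidth.

Treewidth 3.
One such decomposition:
Bags: B1 = {1, 2, 3, 5}  B2 = {1, 3, 4, 5}
Tree: B1–B2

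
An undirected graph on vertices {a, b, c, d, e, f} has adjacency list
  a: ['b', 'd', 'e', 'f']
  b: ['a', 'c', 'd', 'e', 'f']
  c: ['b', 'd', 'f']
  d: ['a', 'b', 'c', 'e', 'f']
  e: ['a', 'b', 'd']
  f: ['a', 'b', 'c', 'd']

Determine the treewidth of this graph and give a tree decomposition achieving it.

Treewidth 3.
One such decomposition:
Bags: B1 = {b, c, d, f}  B2 = {a, b, d, f}  B3 = {a, b, d, e}
Tree: B1–B2, B2–B3

The largest bag has 4 vertices, giving width 3; this decomposition certifies tw(G) ≤ 3. Conversely, {b, c, d, f} is a clique of size 4, and the vertices of any clique must share a bag in every tree decomposition; so some bag has ≥ 4 vertices and tw(G) ≥ 3. Combining the bounds, tw(G) = 3.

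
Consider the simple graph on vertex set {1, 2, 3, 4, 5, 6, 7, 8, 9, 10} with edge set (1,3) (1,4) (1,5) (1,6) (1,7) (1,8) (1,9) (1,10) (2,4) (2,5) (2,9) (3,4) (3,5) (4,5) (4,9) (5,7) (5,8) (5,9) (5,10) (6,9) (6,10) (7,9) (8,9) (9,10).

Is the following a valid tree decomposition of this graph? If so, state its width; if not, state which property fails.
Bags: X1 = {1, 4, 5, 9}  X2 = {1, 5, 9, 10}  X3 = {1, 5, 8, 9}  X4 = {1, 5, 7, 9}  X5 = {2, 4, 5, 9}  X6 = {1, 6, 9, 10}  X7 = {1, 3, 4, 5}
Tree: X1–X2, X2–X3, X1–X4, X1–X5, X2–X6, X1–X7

Yes; width 3.

Vertex coverage: the bags together contain {1, 2, 3, 4, 5, 6, 7, 8, 9, 10}, the full vertex set. Edge coverage: each edge of G has both endpoints in at least one bag. Running intersection: for every vertex, the bags containing it form a connected subtree. All three properties hold, so this is a valid tree decomposition of width max|bag| − 1 = 3, and hence tw(G) ≤ 3.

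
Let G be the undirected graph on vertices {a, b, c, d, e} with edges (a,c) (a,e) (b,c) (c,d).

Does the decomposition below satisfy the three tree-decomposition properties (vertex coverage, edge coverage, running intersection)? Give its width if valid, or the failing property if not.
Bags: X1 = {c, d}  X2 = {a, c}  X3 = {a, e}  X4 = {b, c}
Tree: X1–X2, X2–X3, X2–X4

Yes; width 1.

Checking the three conditions: (i) the bags cover all of {a, b, c, d, e}; (ii) for each edge, some bag contains both endpoints; (iii) the bags containing any fixed vertex form a subtree. All hold, so the decomposition is valid with width 2 − 1 = 1.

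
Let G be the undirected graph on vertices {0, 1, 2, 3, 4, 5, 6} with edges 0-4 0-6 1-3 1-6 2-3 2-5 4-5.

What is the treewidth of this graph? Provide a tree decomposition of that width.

Every bag has size at most 3, so the width is 3 − 1 = 2 and tw(G) ≤ 2. Since 2–5–4–0–6–1–3–2 is a cycle in G, G is not acyclic. Forests are exactly the graphs of treewidth ≤ 1, so tw(G) ≥ 2. Therefore the treewidth is 2.

Treewidth 2.
Bags: B1 = {2, 4, 5}  B2 = {0, 2, 4}  B3 = {0, 2, 6}  B4 = {1, 2, 6}  B5 = {1, 2, 3}
Tree: B1–B2, B2–B3, B3–B4, B4–B5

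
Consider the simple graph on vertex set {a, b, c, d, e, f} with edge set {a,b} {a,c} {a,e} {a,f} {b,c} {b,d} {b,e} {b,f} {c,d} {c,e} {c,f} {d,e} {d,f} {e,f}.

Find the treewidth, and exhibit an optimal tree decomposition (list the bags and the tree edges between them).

Every bag has size at most 5, so the width is 5 − 1 = 4 and tw(G) ≤ 4. Conversely, {b, c, d, e, f} is a clique of size 5, and the vertices of any clique must share a bag in every tree decomposition; so some bag has ≥ 5 vertices and tw(G) ≥ 4. The upper and lower bounds meet at 4, so that is the treewidth.

Treewidth 4.
One such decomposition:
Bags: B1 = {b, c, d, e, f}  B2 = {a, b, c, e, f}
Tree: B1–B2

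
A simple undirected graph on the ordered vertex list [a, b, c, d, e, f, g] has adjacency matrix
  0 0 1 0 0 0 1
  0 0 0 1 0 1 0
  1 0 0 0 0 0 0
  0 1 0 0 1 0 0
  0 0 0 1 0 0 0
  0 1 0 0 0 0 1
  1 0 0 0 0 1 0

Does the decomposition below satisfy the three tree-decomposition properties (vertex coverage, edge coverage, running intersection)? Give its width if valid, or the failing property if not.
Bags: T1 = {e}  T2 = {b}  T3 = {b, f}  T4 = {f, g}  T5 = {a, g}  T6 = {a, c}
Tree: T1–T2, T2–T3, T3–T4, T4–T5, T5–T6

A tree decomposition must satisfy three properties: every vertex lies in some bag; for every edge, both endpoints lie together in some bag; and for every vertex, the bags containing it form a connected subtree. Here vertex d appears in no bag, so the decomposition is invalid.

No — vertex d appears in no bag.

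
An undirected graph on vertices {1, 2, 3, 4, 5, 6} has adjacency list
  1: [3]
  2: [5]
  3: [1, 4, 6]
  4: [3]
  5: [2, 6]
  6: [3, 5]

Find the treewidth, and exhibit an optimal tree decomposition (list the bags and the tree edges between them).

Treewidth 1.
One such decomposition:
Bags: B1 = {3, 6}  B2 = {1, 3}  B3 = {5, 6}  B4 = {3, 4}  B5 = {2, 5}
Tree: B1–B2, B1–B3, B1–B4, B3–B5

Each bag holds 2 vertices, so the decomposition has width 1, which upper-bounds the treewidth. G has an edge, so its treewidth is at least 1. Therefore the treewidth is 1.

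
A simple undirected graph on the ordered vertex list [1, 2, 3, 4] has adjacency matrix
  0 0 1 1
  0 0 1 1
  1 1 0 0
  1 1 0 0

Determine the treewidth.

2

A width-2 tree decomposition is:
Bags: B1 = {1, 2, 4}  B2 = {1, 2, 3}
Tree: B1–B2
The largest bag has 3 vertices, giving width 2; this decomposition certifies tw(G) ≤ 2. Since 1–4–2–3–1 is a cycle in G, G is not acyclic. Forests are exactly the graphs of treewidth ≤ 1, so tw(G) ≥ 2. The upper and lower bounds meet at 2, so that is the treewidth.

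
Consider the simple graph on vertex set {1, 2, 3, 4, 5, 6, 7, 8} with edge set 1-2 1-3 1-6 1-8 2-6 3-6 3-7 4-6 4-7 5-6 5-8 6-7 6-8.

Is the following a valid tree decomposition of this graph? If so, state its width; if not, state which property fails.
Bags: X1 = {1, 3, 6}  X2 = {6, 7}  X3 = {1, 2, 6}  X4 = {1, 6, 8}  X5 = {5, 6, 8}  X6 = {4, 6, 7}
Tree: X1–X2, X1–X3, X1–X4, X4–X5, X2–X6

A tree decomposition must satisfy three properties: every vertex lies in some bag; for every edge, both endpoints lie together in some bag; and for every vertex, the bags containing it form a connected subtree. Here edge (3,7) lies in no bag, so the decomposition is invalid.

No — edge (3,7) lies in no bag.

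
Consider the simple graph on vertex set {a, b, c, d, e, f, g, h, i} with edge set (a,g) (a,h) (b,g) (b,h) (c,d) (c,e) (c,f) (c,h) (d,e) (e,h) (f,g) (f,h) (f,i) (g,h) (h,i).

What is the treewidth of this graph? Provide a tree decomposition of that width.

The largest bag has 3 vertices, giving width 2; this decomposition certifies tw(G) ≤ 2. On the other hand G contains the 3-clique {c, d, e}. A clique must lie in a single bag of any decomposition, so no decomposition can have width below 2. Hence tw(G) = 2 exactly.

Treewidth 2.
One optimal decomposition is:
Bags: B1 = {c, e, h}  B2 = {c, f, h}  B3 = {f, g, h}  B4 = {c, d, e}  B5 = {b, g, h}  B6 = {f, h, i}  B7 = {a, g, h}
Tree: B1–B2, B2–B3, B1–B4, B3–B5, B2–B6, B3–B7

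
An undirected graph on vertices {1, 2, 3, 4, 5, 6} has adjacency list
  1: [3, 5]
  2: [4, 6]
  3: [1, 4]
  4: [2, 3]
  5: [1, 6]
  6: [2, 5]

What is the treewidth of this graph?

2

A width-2 tree decomposition is:
Bags: B1 = {2, 5, 6}  B2 = {2, 4, 5}  B3 = {3, 4, 5}  B4 = {1, 3, 5}
Tree: B1–B2, B2–B3, B3–B4
Each bag holds 3 vertices, so the decomposition has width 2, which upper-bounds the treewidth. The edges 5–6–2–4–3–1–5 form a cycle, so G is not a tree and its treewidth is at least 2. Hence tw(G) = 2 exactly.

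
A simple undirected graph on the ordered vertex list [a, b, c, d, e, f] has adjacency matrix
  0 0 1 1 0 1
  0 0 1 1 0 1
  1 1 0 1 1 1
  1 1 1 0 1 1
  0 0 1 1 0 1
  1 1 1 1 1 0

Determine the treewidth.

A width-3 tree decomposition is:
Bags: B1 = {a, c, d, f}  B2 = {c, d, e, f}  B3 = {b, c, d, f}
Tree: B1–B2, B2–B3
Every bag has size at most 4, so the width is 4 − 1 = 3 and tw(G) ≤ 3. For the lower bound, the 4 vertices {c, d, e, f} are pairwise adjacent, and any tree decomposition puts a clique entirely inside one bag — forcing width ≥ 3. Combining the bounds, tw(G) = 3.

3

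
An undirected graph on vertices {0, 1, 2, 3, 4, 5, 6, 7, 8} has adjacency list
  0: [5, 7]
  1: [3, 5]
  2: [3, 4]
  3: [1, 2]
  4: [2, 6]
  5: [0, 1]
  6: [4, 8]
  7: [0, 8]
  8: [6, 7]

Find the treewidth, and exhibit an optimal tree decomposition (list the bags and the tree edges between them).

Treewidth 2.
Bags: B1 = {0, 5, 7}  B2 = {5, 7, 8}  B3 = {5, 6, 8}  B4 = {4, 5, 6}  B5 = {2, 4, 5}  B6 = {2, 3, 5}  B7 = {1, 3, 5}
Tree: B1–B2, B2–B3, B3–B4, B4–B5, B5–B6, B6–B7

Each bag holds 3 vertices, so the decomposition has width 2, which upper-bounds the treewidth. Since 5–0–7–8–6–4–2–3–1–5 is a cycle in G, G is not acyclic. Forests are exactly the graphs of treewidth ≤ 1, so tw(G) ≥ 2. Therefore the treewidth is 2.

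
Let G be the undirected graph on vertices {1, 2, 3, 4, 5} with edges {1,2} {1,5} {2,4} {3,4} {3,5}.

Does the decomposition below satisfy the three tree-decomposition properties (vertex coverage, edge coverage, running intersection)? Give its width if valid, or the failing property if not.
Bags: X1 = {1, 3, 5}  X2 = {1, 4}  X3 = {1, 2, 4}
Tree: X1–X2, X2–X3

No — edge (3,4) lies in no bag.

A tree decomposition must satisfy three properties: every vertex lies in some bag; for every edge, both endpoints lie together in some bag; and for every vertex, the bags containing it form a connected subtree. Here edge (3,4) lies in no bag, so the decomposition is invalid.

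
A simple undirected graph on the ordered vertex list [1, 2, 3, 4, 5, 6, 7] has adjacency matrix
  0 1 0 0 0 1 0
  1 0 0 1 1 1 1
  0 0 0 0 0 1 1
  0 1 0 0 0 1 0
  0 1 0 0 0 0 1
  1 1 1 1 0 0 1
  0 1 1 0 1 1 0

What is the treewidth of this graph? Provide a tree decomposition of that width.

The largest bag has 3 vertices, giving width 2; this decomposition certifies tw(G) ≤ 2. On the other hand G contains the 3-clique {2, 5, 7}. A clique must lie in a single bag of any decomposition, so no decomposition can have width below 2. Combining the bounds, tw(G) = 2.

Treewidth 2.
Bags: B1 = {2, 6, 7}  B2 = {2, 5, 7}  B3 = {2, 4, 6}  B4 = {3, 6, 7}  B5 = {1, 2, 6}
Tree: B1–B2, B1–B3, B1–B4, B3–B5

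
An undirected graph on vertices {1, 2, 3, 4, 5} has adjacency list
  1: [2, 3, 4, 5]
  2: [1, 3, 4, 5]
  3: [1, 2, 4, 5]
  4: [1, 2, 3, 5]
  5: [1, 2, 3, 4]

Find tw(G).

A width-4 tree decomposition is:
Bags: B1 = {1, 2, 3, 4, 5}
Tree: (single bag)
A single bag containing all 5 vertices is trivially a valid decomposition of width 4. Conversely, {1, 2, 3, 4, 5} is a clique of size 5, and the vertices of any clique must share a bag in every tree decomposition; so some bag has ≥ 5 vertices and tw(G) ≥ 4. Hence tw(G) = 4 exactly.

4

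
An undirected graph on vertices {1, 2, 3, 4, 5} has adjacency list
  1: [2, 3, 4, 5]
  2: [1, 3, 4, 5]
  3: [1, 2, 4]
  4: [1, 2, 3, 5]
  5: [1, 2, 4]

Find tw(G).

3

A width-3 tree decomposition is:
Bags: B1 = {1, 2, 4, 5}  B2 = {1, 2, 3, 4}
Tree: B1–B2
Every bag has size at most 4, so the width is 4 − 1 = 3 and tw(G) ≤ 3. For the lower bound, the 4 vertices {1, 2, 3, 4} are pairwise adjacent, and any tree decomposition puts a clique entirely inside one bag — forcing width ≥ 3. The upper and lower bounds meet at 3, so that is the treewidth.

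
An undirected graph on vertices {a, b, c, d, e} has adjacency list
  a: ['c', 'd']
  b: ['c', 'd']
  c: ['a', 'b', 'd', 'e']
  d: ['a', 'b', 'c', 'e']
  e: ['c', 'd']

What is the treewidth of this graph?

2

A width-2 tree decomposition is:
Bags: B1 = {c, d, e}  B2 = {b, c, d}  B3 = {a, c, d}
Tree: B1–B2, B1–B3
Every bag has size at most 3, so the width is 3 − 1 = 2 and tw(G) ≤ 2. Conversely, {c, d, e} is a clique of size 3, and the vertices of any clique must share a bag in every tree decomposition; so some bag has ≥ 3 vertices and tw(G) ≥ 2. Therefore the treewidth is 2.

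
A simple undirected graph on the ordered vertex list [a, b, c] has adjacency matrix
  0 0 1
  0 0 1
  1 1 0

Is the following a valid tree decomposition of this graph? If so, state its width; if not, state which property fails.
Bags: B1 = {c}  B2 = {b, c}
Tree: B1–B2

A tree decomposition must satisfy three properties: every vertex lies in some bag; for every edge, both endpoints lie together in some bag; and for every vertex, the bags containing it form a connected subtree. Here vertex a appears in no bag, so the decomposition is invalid.

No — vertex a appears in no bag.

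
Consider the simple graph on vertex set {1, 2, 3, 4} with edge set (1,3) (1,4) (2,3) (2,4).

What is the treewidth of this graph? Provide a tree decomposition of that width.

Each bag holds 3 vertices, so the decomposition has width 2, which upper-bounds the treewidth. Since 1–4–2–3–1 is a cycle in G, G is not acyclic. Forests are exactly the graphs of treewidth ≤ 1, so tw(G) ≥ 2. Therefore the treewidth is 2.

Treewidth 2.
One such decomposition:
Bags: B1 = {1, 2, 4}  B2 = {1, 2, 3}
Tree: B1–B2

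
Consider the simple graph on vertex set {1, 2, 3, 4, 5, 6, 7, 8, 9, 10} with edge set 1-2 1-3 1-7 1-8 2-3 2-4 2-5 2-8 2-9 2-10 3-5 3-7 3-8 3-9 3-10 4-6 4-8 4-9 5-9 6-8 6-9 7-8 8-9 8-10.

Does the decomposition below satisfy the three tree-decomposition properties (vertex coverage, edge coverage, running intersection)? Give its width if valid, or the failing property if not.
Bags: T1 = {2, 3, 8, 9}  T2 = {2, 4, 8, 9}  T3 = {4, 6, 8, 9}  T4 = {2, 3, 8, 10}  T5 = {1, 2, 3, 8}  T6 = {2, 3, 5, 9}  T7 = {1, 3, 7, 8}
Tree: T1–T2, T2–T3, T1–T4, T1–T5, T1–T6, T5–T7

Checking the three conditions: (i) the bags cover all of {1, 2, 3, 4, 5, 6, 7, 8, 9, 10}; (ii) for each edge, some bag contains both endpoints; (iii) the bags containing any fixed vertex form a subtree. All hold, so the decomposition is valid with width 4 − 1 = 3.

Yes; width 3.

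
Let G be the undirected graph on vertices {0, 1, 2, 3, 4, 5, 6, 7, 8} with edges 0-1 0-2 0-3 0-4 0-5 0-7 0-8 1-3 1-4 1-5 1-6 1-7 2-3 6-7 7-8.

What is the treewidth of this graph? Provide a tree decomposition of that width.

Treewidth 2.
Bags: B1 = {0, 1, 7}  B2 = {0, 1, 4}  B3 = {1, 6, 7}  B4 = {0, 7, 8}  B5 = {0, 1, 3}  B6 = {0, 2, 3}  B7 = {0, 1, 5}
Tree: B1–B2, B1–B3, B1–B4, B2–B5, B5–B6, B1–B7

The largest bag has 3 vertices, giving width 2; this decomposition certifies tw(G) ≤ 2. For the lower bound, the 3 vertices {0, 7, 8} are pairwise adjacent, and any tree decomposition puts a clique entirely inside one bag — forcing width ≥ 2. Combining the bounds, tw(G) = 2.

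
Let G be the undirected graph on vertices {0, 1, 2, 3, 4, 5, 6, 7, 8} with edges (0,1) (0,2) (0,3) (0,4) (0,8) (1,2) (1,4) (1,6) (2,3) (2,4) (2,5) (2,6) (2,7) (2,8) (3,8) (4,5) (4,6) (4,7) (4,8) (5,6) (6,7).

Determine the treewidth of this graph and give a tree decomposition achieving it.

Treewidth 3.
Bags: B1 = {1, 2, 4, 6}  B2 = {2, 4, 6, 7}  B3 = {0, 1, 2, 4}  B4 = {0, 2, 4, 8}  B5 = {2, 4, 5, 6}  B6 = {0, 2, 3, 8}
Tree: B1–B2, B1–B3, B3–B4, B2–B5, B4–B6

Every bag has size at most 4, so the width is 4 − 1 = 3 and tw(G) ≤ 3. On the other hand G contains the 4-clique {0, 2, 3, 8}. A clique must lie in a single bag of any decomposition, so no decomposition can have width below 3. Therefore the treewidth is 3.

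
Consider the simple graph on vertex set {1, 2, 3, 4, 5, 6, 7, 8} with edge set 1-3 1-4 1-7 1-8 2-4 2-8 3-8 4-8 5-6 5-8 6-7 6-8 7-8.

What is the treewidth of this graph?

2

A width-2 tree decomposition is:
Bags: B1 = {1, 3, 8}  B2 = {1, 7, 8}  B3 = {1, 4, 8}  B4 = {6, 7, 8}  B5 = {2, 4, 8}  B6 = {5, 6, 8}
Tree: B1–B2, B1–B3, B2–B4, B3–B5, B4–B6
Each bag holds 3 vertices, so the decomposition has width 2, which upper-bounds the treewidth. For the lower bound, the 3 vertices {1, 3, 8} are pairwise adjacent, and any tree decomposition puts a clique entirely inside one bag — forcing width ≥ 2. Therefore the treewidth is 2.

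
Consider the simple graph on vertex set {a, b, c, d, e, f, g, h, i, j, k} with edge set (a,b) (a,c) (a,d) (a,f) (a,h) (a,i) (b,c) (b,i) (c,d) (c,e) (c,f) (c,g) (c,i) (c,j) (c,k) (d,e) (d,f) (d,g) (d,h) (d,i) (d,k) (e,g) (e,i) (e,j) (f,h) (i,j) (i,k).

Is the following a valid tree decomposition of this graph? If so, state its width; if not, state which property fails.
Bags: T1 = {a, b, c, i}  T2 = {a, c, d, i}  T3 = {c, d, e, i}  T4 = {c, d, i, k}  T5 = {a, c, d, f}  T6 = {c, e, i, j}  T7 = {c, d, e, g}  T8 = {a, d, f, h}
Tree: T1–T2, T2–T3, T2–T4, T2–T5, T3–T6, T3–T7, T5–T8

Yes; width 3.

Vertex coverage: the bags together contain {a, b, c, d, e, f, g, h, i, j, k}, the full vertex set. Edge coverage: each edge of G has both endpoints in at least one bag. Running intersection: for every vertex, the bags containing it form a connected subtree. All three properties hold, so this is a valid tree decomposition of width max|bag| − 1 = 3, and hence tw(G) ≤ 3.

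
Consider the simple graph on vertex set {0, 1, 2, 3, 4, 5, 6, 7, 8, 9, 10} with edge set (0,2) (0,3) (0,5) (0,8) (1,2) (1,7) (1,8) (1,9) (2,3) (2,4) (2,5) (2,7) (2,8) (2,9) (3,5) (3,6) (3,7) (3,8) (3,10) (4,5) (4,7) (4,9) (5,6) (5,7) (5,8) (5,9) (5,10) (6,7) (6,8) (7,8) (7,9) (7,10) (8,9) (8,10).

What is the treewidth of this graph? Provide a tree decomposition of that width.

Each bag holds 5 vertices, so the decomposition has width 4, which upper-bounds the treewidth. For the lower bound, the 5 vertices {1, 2, 7, 8, 9} are pairwise adjacent, and any tree decomposition puts a clique entirely inside one bag — forcing width ≥ 4. Hence tw(G) = 4 exactly.

Treewidth 4.
Bags: B1 = {2, 3, 5, 7, 8}  B2 = {2, 5, 7, 8, 9}  B3 = {2, 4, 5, 7, 9}  B4 = {3, 5, 6, 7, 8}  B5 = {0, 2, 3, 5, 8}  B6 = {1, 2, 7, 8, 9}  B7 = {3, 5, 7, 8, 10}
Tree: B1–B2, B2–B3, B1–B4, B1–B5, B2–B6, B1–B7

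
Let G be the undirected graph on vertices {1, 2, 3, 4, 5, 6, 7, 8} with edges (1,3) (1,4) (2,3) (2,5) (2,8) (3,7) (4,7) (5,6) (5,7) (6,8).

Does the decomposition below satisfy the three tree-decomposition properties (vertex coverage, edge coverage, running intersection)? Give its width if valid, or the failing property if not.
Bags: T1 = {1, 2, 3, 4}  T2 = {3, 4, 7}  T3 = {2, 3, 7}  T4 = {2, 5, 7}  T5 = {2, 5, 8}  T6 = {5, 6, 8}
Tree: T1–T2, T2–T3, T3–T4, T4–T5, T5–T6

A tree decomposition must satisfy three properties: every vertex lies in some bag; for every edge, both endpoints lie together in some bag; and for every vertex, the bags containing it form a connected subtree. Here bags containing vertex 2 are not connected in the tree, so the decomposition is invalid.

No — bags containing vertex 2 are not connected in the tree.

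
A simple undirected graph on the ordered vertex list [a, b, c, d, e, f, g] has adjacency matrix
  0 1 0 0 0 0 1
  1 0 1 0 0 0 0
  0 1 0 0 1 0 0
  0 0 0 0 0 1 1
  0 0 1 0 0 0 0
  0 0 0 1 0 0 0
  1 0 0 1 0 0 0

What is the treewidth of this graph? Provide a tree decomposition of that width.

Every bag has size at most 2, so the width is 2 − 1 = 1 and tw(G) ≤ 1. Since G has at least one edge (e.g. f–d), it is not an edgeless graph, so tw(G) ≥ 1. Therefore the treewidth is 1.

Treewidth 1.
One optimal decomposition is:
Bags: B1 = {d, f}  B2 = {d, g}  B3 = {a, g}  B4 = {a, b}  B5 = {b, c}  B6 = {c, e}
Tree: B1–B2, B2–B3, B3–B4, B4–B5, B5–B6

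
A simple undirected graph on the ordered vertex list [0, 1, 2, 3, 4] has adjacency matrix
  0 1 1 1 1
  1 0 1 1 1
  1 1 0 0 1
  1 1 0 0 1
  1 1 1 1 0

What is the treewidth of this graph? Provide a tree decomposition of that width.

The largest bag has 4 vertices, giving width 3; this decomposition certifies tw(G) ≤ 3. For the lower bound, the 4 vertices {0, 1, 2, 4} are pairwise adjacent, and any tree decomposition puts a clique entirely inside one bag — forcing width ≥ 3. Hence tw(G) = 3 exactly.

Treewidth 3.
One optimal decomposition is:
Bags: B1 = {0, 1, 3, 4}  B2 = {0, 1, 2, 4}
Tree: B1–B2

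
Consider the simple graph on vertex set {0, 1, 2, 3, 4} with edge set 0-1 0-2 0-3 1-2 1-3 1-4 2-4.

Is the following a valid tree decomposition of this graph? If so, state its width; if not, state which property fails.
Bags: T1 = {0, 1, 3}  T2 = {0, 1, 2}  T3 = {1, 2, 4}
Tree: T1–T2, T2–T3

Yes; width 2.

Vertex coverage: the bags together contain {0, 1, 2, 3, 4}, the full vertex set. Edge coverage: each edge of G has both endpoints in at least one bag. Running intersection: for every vertex, the bags containing it form a connected subtree. All three properties hold, so this is a valid tree decomposition of width max|bag| − 1 = 2, and hence tw(G) ≤ 2.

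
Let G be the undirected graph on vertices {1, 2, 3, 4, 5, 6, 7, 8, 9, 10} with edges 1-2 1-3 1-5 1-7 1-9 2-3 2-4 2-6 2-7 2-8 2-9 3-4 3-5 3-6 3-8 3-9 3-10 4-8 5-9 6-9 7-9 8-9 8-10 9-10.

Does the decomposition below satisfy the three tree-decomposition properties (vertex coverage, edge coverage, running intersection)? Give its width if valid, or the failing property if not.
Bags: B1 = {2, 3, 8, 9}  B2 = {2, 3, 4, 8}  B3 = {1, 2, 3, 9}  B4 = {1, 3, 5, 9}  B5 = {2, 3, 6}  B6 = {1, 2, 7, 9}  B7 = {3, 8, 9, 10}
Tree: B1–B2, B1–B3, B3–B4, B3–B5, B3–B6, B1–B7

No — edge (9,6) lies in no bag.

A tree decomposition must satisfy three properties: every vertex lies in some bag; for every edge, both endpoints lie together in some bag; and for every vertex, the bags containing it form a connected subtree. Here edge (9,6) lies in no bag, so the decomposition is invalid.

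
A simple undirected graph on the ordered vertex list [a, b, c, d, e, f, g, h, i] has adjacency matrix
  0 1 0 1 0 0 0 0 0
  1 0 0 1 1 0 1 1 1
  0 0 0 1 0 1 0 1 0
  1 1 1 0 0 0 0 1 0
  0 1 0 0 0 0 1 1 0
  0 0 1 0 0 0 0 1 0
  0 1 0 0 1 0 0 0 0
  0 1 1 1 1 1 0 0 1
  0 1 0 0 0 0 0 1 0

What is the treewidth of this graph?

A width-2 tree decomposition is:
Bags: B1 = {b, d, h}  B2 = {b, h, i}  B3 = {c, d, h}  B4 = {b, e, h}  B5 = {c, f, h}  B6 = {a, b, d}  B7 = {b, e, g}
Tree: B1–B2, B1–B3, B1–B4, B3–B5, B1–B6, B4–B7
Each bag holds 3 vertices, so the decomposition has width 2, which upper-bounds the treewidth. Conversely, {b, e, g} is a clique of size 3, and the vertices of any clique must share a bag in every tree decomposition; so some bag has ≥ 3 vertices and tw(G) ≥ 2. Therefore the treewidth is 2.

2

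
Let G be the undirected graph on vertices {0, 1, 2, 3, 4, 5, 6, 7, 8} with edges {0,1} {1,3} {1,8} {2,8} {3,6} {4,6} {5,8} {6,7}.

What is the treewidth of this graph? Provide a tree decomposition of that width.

Treewidth 1.
One such decomposition:
Bags: B1 = {1, 3}  B2 = {0, 1}  B3 = {3, 6}  B4 = {6, 7}  B5 = {4, 6}  B6 = {1, 8}  B7 = {2, 8}  B8 = {5, 8}
Tree: B1–B2, B1–B3, B3–B4, B3–B5, B1–B6, B6–B7, B6–B8

Every bag has size at most 2, so the width is 2 − 1 = 1 and tw(G) ≤ 1. Any graph with an edge has treewidth ≥ 1, and G has the edge 3–1. Combining the bounds, tw(G) = 1.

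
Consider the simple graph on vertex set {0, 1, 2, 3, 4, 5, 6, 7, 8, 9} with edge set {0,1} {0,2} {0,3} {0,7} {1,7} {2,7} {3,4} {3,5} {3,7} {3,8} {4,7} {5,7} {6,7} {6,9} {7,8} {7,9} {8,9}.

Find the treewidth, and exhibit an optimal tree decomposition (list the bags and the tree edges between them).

The largest bag has 3 vertices, giving width 2; this decomposition certifies tw(G) ≤ 2. Conversely, {0, 1, 7} is a clique of size 3, and the vertices of any clique must share a bag in every tree decomposition; so some bag has ≥ 3 vertices and tw(G) ≥ 2. The upper and lower bounds meet at 2, so that is the treewidth.

Treewidth 2.
One such decomposition:
Bags: B1 = {0, 1, 7}  B2 = {0, 3, 7}  B3 = {3, 5, 7}  B4 = {3, 7, 8}  B5 = {0, 2, 7}  B6 = {3, 4, 7}  B7 = {7, 8, 9}  B8 = {6, 7, 9}
Tree: B1–B2, B2–B3, B3–B4, B1–B5, B3–B6, B4–B7, B7–B8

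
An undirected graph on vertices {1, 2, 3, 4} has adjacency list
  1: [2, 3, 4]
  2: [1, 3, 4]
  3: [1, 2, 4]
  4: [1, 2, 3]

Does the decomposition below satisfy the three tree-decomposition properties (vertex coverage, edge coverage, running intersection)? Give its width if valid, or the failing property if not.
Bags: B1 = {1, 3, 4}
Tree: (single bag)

A tree decomposition must satisfy three properties: every vertex lies in some bag; for every edge, both endpoints lie together in some bag; and for every vertex, the bags containing it form a connected subtree. Here vertex 2 appears in no bag, so the decomposition is invalid.

No — vertex 2 appears in no bag.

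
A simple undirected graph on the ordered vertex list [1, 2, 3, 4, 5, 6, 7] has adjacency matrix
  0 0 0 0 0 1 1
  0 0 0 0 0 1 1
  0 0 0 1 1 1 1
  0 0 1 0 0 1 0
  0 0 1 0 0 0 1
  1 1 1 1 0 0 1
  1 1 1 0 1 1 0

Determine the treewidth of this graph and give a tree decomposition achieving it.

Treewidth 2.
One such decomposition:
Bags: B1 = {3, 6, 7}  B2 = {3, 5, 7}  B3 = {2, 6, 7}  B4 = {3, 4, 6}  B5 = {1, 6, 7}
Tree: B1–B2, B1–B3, B1–B4, B3–B5

Every bag has size at most 3, so the width is 3 − 1 = 2 and tw(G) ≤ 2. On the other hand G contains the 3-clique {3, 5, 7}. A clique must lie in a single bag of any decomposition, so no decomposition can have width below 2. Combining the bounds, tw(G) = 2.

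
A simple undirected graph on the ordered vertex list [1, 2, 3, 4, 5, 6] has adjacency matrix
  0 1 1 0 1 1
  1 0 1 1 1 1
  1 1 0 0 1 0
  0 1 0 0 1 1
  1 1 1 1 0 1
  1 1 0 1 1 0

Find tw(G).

A width-3 tree decomposition is:
Bags: B1 = {1, 2, 5, 6}  B2 = {1, 2, 3, 5}  B3 = {2, 4, 5, 6}
Tree: B1–B2, B1–B3
The largest bag has 4 vertices, giving width 3; this decomposition certifies tw(G) ≤ 3. Conversely, {1, 2, 3, 5} is a clique of size 4, and the vertices of any clique must share a bag in every tree decomposition; so some bag has ≥ 4 vertices and tw(G) ≥ 3. Hence tw(G) = 3 exactly.

3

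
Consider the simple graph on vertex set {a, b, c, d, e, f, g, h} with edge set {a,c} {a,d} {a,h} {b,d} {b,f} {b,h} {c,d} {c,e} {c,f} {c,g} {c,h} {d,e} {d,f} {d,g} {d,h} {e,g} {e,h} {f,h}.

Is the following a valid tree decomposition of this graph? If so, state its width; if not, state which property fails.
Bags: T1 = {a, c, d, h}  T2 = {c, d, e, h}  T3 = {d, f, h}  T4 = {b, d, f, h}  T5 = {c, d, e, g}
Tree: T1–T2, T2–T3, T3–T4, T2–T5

A tree decomposition must satisfy three properties: every vertex lies in some bag; for every edge, both endpoints lie together in some bag; and for every vertex, the bags containing it form a connected subtree. Here edge (c,f) lies in no bag, so the decomposition is invalid.

No — edge (c,f) lies in no bag.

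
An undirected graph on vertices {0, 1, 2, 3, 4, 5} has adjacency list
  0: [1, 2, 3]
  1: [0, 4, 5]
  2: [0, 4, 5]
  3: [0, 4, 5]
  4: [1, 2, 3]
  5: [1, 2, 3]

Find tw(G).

3

A width-3 tree decomposition is:
Bags: B1 = {0, 1, 4, 5}  B2 = {0, 3, 4, 5}  B3 = {0, 2, 4, 5}
Tree: B1–B2, B2–B3
Each bag holds 4 vertices, so the decomposition has width 3, which upper-bounds the treewidth. For the lower bound: the 4 vertex sets {1,5}, {0,3}, {4}, {2} are disjoint, each induces a connected subgraph, and every pair is joined by at least one edge of G. Contracting each set to a single vertex therefore yields K_{4} as a minor, and since treewidth is minor-monotone, tw(G) ≥ tw(K_{4}) = 3. Combining the bounds, tw(G) = 3.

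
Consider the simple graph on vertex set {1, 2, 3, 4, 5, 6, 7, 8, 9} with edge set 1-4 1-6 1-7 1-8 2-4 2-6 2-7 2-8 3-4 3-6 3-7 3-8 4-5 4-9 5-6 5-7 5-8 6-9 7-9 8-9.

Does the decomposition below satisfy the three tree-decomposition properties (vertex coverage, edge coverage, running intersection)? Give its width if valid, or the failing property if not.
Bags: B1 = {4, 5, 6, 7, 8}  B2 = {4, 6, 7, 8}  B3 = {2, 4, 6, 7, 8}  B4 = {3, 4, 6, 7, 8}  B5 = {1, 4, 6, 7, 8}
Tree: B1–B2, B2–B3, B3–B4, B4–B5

A tree decomposition must satisfy three properties: every vertex lies in some bag; for every edge, both endpoints lie together in some bag; and for every vertex, the bags containing it form a connected subtree. Here vertex 9 appears in no bag, so the decomposition is invalid.

No — vertex 9 appears in no bag.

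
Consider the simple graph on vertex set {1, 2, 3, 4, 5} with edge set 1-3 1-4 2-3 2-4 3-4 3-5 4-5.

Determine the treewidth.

A width-2 tree decomposition is:
Bags: B1 = {2, 3, 4}  B2 = {3, 4, 5}  B3 = {1, 3, 4}
Tree: B1–B2, B2–B3
Every bag has size at most 3, so the width is 3 − 1 = 2 and tw(G) ≤ 2. On the other hand G contains the 3-clique {1, 3, 4}. A clique must lie in a single bag of any decomposition, so no decomposition can have width below 2. Therefore the treewidth is 2.

2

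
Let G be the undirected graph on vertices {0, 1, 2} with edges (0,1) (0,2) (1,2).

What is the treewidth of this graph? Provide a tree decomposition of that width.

With just one bag of size 3, the width is 3 − 1 = 2, so tw(G) ≤ 2. Conversely, {0, 1, 2} is a clique of size 3, and the vertices of any clique must share a bag in every tree decomposition; so some bag has ≥ 3 vertices and tw(G) ≥ 2. Therefore the treewidth is 2.

Treewidth 2.
One optimal decomposition is:
Bags: B1 = {0, 1, 2}
Tree: (single bag)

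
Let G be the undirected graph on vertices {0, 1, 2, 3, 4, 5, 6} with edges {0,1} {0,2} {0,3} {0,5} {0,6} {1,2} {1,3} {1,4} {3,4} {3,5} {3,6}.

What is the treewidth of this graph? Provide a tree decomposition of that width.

Treewidth 2.
One optimal decomposition is:
Bags: B1 = {0, 1, 3}  B2 = {1, 3, 4}  B3 = {0, 1, 2}  B4 = {0, 3, 6}  B5 = {0, 3, 5}
Tree: B1–B2, B1–B3, B1–B4, B1–B5

The largest bag has 3 vertices, giving width 2; this decomposition certifies tw(G) ≤ 2. On the other hand G contains the 3-clique {0, 1, 2}. A clique must lie in a single bag of any decomposition, so no decomposition can have width below 2. The upper and lower bounds meet at 2, so that is the treewidth.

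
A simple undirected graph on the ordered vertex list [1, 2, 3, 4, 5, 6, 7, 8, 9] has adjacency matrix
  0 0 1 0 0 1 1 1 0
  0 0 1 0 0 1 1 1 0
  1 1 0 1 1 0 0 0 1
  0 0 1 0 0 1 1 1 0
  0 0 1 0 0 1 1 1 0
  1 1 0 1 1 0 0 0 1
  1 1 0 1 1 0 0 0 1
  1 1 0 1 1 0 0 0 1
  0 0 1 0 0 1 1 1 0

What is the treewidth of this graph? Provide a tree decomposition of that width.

Treewidth 4.
Bags: B1 = {3, 4, 6, 7, 8}  B2 = {3, 6, 7, 8, 9}  B3 = {3, 5, 6, 7, 8}  B4 = {1, 3, 6, 7, 8}  B5 = {2, 3, 6, 7, 8}
Tree: B1–B2, B2–B3, B3–B4, B4–B5

Each bag holds 5 vertices, so the decomposition has width 4, which upper-bounds the treewidth. For the lower bound: the 5 vertex sets {3,4}, {7,9}, {5,6}, {8}, {1} are disjoint, each induces a connected subgraph, and every pair is joined by at least one edge of G. Contracting each set to a single vertex therefore yields K_{5} as a minor, and since treewidth is minor-monotone, tw(G) ≥ tw(K_{5}) = 4. The upper and lower bounds meet at 4, so that is the treewidth.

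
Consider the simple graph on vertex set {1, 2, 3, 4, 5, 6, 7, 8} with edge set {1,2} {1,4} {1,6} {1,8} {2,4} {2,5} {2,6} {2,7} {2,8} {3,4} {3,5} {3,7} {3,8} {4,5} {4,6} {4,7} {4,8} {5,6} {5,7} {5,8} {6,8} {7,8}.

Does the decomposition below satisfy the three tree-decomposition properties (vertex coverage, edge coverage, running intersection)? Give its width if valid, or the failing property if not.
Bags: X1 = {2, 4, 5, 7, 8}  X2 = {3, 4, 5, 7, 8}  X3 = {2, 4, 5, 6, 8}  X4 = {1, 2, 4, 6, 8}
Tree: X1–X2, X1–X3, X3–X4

Every vertex of G appears in some bag (union = {1, 2, 3, 4, 5, 6, 7, 8}); every edge is covered by a bag; and for each vertex v the set of bags containing v is connected in the bag tree. The decomposition is therefore valid. The largest bag has 5 vertices, so the width is 4.

Yes; width 4.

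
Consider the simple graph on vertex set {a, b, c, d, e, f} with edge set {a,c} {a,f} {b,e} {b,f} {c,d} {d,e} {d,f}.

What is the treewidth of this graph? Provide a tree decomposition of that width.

Every bag has size at most 3, so the width is 3 − 1 = 2 and tw(G) ≤ 2. The edges b–e–d–f–b form a cycle, so G is not a tree and its treewidth is at least 2. Hence tw(G) = 2 exactly.

Treewidth 2.
Bags: B1 = {b, e, f}  B2 = {d, e, f}  B3 = {a, d, f}  B4 = {a, c, d}
Tree: B1–B2, B2–B3, B3–B4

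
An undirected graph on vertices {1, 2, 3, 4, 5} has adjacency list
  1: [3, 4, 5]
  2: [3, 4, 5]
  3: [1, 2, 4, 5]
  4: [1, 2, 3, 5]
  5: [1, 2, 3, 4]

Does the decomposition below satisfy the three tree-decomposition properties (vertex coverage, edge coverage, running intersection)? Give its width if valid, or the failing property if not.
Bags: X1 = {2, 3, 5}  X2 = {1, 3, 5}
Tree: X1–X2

No — vertex 4 appears in no bag.

A tree decomposition must satisfy three properties: every vertex lies in some bag; for every edge, both endpoints lie together in some bag; and for every vertex, the bags containing it form a connected subtree. Here vertex 4 appears in no bag, so the decomposition is invalid.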